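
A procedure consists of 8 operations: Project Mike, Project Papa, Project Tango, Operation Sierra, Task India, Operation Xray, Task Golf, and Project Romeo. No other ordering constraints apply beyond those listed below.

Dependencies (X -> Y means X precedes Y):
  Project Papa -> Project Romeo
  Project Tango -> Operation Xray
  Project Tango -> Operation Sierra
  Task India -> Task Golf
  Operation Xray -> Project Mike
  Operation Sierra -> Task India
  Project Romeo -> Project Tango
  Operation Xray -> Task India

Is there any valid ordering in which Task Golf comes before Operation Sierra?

There is a dependency chain Operation Sierra → Task India → Task Golf, so Task Golf always comes after Operation Sierra.
So no valid ordering can have Task Golf before Operation Sierra.

No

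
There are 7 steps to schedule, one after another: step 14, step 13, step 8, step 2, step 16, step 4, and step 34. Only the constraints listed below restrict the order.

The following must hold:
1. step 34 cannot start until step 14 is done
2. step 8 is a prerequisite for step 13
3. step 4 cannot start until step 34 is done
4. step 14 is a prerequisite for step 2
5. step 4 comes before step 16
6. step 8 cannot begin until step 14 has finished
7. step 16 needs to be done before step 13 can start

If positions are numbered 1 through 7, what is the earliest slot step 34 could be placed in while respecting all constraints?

The only step forced before step 34 (directly or transitively) is step 14.
So at minimum 1 step comes before step 34, putting step 34 no earlier than position 2. That position is achievable by scheduling exactly that predecessor first.

2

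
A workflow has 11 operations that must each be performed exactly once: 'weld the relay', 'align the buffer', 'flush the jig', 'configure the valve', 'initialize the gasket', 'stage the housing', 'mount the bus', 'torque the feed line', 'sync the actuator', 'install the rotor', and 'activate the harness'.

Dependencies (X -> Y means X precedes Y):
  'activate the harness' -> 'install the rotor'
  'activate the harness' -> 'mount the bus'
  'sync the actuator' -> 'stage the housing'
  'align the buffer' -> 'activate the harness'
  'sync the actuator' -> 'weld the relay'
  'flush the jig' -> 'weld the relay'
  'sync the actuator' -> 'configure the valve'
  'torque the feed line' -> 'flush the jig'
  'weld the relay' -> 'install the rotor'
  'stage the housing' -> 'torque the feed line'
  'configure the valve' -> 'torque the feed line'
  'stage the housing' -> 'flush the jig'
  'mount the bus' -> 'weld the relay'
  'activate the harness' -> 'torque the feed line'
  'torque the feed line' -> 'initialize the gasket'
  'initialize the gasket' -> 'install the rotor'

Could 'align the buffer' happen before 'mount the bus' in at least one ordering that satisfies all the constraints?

The constraints force 'align the buffer' before 'mount the bus', so yes — every valid ordering has 'align the buffer' earlier.

Yes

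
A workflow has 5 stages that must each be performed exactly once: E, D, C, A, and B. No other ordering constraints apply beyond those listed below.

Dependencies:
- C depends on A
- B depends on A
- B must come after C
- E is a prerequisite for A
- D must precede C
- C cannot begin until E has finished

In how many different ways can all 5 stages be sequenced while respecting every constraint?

3

The stages with no prerequisites are E, D; any of them can be placed first.
Enumerating by repeatedly choosing an available stage (one whose prerequisites are all placed) gives 3 distinct complete orderings.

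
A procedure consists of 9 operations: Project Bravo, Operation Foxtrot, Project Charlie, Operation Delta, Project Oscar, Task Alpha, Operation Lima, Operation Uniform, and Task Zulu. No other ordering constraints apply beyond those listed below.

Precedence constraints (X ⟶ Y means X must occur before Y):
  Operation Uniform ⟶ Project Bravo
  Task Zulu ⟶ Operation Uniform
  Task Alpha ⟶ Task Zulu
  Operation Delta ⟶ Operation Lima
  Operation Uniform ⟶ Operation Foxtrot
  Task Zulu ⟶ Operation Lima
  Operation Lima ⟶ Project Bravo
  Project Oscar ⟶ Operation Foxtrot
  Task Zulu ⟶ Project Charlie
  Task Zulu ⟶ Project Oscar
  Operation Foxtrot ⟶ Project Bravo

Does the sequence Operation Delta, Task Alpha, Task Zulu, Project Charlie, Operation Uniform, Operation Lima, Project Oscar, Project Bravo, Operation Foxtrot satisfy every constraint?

Here Operation Foxtrot comes after Project Bravo.
Since Operation Foxtrot is required before Project Bravo, the ordering is invalid.

No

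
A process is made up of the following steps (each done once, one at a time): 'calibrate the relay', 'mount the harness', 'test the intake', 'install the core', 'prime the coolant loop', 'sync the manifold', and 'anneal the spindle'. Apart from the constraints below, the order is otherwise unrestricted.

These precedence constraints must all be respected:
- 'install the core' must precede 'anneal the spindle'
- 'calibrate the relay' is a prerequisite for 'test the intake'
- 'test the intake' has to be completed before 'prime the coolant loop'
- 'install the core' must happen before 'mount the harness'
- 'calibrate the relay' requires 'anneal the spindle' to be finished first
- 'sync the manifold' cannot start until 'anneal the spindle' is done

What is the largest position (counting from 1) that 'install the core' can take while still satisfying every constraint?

1

Following every chain forward from 'install the core', the steps that must come later are 'calibrate the relay', 'mount the harness', 'test the intake', 'prime the coolant loop', 'sync the manifold', 'anneal the spindle' — 6 of them.
So at least 6 steps follow 'install the core', putting 'install the core' no later than position 1. That position is achievable by scheduling everything else first.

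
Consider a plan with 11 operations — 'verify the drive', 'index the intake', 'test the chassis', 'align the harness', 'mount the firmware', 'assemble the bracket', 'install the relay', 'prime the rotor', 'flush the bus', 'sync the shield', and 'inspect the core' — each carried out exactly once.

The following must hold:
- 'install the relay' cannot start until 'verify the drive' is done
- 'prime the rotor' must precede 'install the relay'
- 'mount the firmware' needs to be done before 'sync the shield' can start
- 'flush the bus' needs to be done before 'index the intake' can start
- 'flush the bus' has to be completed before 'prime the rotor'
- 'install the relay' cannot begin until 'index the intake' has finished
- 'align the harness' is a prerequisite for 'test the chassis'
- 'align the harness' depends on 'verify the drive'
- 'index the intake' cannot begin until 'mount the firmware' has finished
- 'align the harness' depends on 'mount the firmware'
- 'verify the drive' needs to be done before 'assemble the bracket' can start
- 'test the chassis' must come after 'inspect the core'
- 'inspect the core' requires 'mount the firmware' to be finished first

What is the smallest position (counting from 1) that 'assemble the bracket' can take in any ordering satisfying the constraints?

The only operation forced before 'assemble the bracket' (directly or transitively) is 'verify the drive'.
With 1 mandatory predecessor, the earliest 'assemble the bracket' can sit is position 1+1 = 2, and placing just that one first achieves it.

2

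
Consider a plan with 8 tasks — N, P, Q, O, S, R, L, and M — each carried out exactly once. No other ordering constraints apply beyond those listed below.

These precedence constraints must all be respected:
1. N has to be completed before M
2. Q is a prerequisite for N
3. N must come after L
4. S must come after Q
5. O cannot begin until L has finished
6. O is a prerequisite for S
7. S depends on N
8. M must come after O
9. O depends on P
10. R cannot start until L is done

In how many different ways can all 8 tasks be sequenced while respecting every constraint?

196

The tasks with no prerequisites are P, Q, L; any of them can be placed first.
Counting all ways to extend the partial order to a total order gives 196.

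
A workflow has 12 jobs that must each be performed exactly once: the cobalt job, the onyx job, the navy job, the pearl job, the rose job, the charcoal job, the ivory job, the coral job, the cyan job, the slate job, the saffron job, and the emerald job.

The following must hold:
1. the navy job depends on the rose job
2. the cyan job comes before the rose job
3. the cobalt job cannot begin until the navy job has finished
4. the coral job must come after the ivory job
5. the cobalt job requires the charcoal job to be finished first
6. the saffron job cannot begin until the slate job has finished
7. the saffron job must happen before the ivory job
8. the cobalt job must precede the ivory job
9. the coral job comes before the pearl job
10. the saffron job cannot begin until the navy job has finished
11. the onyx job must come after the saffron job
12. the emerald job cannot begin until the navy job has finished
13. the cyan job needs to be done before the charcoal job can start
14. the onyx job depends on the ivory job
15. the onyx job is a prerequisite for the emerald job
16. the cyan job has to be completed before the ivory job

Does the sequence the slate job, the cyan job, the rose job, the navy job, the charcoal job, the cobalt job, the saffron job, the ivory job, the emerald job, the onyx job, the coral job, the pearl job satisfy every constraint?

The sequence places the emerald job ahead of the onyx job.
But one of the constraints requires the onyx job before the emerald job, so this ordering violates it.

No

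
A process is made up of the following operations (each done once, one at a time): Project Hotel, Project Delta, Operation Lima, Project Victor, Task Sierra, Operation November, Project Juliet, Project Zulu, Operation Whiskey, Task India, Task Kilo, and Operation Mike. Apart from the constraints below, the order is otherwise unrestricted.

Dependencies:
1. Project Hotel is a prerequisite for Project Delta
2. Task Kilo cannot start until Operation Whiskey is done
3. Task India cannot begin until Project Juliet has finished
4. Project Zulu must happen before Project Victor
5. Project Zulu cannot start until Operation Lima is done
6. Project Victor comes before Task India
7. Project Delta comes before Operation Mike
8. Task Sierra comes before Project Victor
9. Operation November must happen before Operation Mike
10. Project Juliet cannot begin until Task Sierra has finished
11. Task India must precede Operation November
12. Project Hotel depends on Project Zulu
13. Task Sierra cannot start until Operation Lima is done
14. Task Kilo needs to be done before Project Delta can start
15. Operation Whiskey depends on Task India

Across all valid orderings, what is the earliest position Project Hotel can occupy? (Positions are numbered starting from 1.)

Working backwards through the constraints from Project Hotel, its full set of required predecessors is Operation Lima, Project Zulu — 2 of them.
So at minimum 2 operations come before Project Hotel, putting Project Hotel no earlier than position 3. That position is achievable by scheduling exactly those predecessors first.

3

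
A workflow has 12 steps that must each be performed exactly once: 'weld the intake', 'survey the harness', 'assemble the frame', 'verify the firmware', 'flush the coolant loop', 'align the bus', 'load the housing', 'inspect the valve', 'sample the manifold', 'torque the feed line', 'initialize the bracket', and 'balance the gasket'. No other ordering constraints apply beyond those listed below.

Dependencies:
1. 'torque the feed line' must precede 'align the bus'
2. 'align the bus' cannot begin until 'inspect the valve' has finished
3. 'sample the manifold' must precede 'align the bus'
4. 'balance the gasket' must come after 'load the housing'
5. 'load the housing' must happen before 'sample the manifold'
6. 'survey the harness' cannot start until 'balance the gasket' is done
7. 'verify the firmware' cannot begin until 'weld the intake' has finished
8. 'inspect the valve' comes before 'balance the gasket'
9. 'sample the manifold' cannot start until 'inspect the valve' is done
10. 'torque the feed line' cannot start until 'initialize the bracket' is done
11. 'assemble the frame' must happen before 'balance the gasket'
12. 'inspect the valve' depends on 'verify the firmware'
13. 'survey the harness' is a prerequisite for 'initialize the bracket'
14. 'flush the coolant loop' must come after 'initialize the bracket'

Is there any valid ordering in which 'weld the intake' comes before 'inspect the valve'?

Yes

Every valid ordering already has 'weld the intake' before 'inspect the valve' (the constraints require it), so in particular at least one does.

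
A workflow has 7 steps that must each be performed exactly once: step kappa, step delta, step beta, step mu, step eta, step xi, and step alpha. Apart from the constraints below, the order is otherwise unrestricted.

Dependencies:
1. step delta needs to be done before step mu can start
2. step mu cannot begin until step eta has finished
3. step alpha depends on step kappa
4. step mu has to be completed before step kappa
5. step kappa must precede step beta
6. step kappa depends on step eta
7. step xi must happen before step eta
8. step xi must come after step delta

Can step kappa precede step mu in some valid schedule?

No

The constraints give a chain step mu → step kappa, which forces step mu before step kappa.
Hence step kappa can never be scheduled before step mu.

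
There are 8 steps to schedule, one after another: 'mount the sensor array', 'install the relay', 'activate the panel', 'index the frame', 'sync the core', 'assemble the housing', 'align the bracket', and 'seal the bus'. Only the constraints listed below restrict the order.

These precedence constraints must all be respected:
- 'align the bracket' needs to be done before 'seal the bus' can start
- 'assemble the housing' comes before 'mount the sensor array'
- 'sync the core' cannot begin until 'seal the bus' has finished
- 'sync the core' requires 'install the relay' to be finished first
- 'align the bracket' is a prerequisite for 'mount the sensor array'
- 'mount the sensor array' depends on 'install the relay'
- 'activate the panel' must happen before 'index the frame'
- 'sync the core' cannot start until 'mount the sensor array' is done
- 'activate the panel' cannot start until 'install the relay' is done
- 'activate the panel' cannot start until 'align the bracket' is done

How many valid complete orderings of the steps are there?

198

The steps with no prerequisites are 'install the relay', 'assemble the housing', 'align the bracket'; any of them can be placed first.
Systematically extending each partial ordering one step at a time and counting, there are 198 complete orderings.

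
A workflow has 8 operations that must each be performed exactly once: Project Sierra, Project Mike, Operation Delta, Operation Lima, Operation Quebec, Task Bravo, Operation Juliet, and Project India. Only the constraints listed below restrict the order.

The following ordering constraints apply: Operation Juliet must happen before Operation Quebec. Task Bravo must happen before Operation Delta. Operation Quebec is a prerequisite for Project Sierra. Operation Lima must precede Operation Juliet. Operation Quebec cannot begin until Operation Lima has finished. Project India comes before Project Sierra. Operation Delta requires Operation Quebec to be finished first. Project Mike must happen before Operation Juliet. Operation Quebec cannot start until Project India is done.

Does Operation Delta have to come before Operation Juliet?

There is a chain Operation Juliet → Operation Quebec → Operation Delta, which puts Operation Juliet before Operation Delta.
So Operation Delta never precedes Operation Juliet.

No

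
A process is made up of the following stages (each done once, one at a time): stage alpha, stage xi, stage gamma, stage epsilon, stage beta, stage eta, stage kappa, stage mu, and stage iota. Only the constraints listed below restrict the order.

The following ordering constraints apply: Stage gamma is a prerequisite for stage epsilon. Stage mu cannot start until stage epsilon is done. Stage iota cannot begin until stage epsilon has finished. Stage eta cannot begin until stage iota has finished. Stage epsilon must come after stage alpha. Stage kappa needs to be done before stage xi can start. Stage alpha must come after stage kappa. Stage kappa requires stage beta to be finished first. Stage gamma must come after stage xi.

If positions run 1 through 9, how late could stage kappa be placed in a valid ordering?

2

Following every chain forward from stage kappa, the stages that must come later are stage alpha, stage xi, stage gamma, stage epsilon, stage eta, stage mu, stage iota — 7 of them.
So at least 7 stages follow stage kappa, putting stage kappa no later than position 2. That position is achievable by scheduling everything else first.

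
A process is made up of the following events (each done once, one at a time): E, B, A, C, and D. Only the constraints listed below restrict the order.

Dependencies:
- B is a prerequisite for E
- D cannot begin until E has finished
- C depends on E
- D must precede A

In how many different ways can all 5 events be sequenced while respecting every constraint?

B is the only event with nothing required before it, so every ordering starts there.
Systematically extending each partial ordering one event at a time and counting, there are 3 complete orderings.

3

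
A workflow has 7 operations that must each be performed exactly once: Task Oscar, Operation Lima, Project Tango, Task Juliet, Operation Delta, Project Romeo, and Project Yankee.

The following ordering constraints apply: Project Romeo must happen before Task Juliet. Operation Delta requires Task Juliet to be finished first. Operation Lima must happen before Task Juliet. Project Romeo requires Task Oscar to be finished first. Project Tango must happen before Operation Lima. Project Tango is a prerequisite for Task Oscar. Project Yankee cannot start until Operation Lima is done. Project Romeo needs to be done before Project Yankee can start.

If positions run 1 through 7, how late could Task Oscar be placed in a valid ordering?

3

Every operation that must follow Task Oscar has to come after it. Tracing all chains starting from Task Oscar, those operations are: Task Juliet, Operation Delta, Project Romeo, Project Yankee — 4 in total.
So at least 4 operations follow Task Oscar, putting Task Oscar no later than position 3. That position is achievable by scheduling everything else first.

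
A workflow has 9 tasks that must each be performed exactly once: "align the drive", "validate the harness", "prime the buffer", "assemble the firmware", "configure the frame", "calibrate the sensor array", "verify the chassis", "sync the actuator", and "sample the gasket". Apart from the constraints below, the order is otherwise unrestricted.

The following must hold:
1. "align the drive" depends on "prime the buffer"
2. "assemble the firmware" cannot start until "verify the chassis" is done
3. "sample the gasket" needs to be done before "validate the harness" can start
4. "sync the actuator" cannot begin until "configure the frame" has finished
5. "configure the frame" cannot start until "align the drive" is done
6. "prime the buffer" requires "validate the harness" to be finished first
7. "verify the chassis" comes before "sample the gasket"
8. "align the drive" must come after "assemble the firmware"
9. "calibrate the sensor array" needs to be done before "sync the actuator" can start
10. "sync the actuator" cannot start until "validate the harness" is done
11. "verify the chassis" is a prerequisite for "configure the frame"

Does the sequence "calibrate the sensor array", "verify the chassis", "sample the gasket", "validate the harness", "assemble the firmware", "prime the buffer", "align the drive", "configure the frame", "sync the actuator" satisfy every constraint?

Every stated constraint is respected: "calibrate the sensor array" sits at position 1, ahead of "sync the actuator" at position 9, and each of the other listed pairs likewise has the predecessor earlier in the sequence.

Yes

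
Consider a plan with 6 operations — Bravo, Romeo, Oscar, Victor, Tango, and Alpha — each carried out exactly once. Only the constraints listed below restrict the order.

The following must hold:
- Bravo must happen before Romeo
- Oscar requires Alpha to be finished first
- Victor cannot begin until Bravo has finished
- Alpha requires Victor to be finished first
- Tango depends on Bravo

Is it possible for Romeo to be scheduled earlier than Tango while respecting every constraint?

No chain of constraints runs from Tango to Romeo, so Tango is not required to come first.
That means at least one valid schedule has Romeo before Tango.

Yes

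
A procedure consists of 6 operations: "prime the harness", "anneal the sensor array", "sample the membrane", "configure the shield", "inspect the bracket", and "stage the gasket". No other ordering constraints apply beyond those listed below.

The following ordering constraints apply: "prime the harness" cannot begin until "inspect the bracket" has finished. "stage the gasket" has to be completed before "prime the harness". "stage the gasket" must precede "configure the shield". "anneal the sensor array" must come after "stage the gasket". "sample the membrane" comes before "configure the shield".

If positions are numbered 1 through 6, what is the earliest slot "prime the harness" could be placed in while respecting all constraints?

The operations that are forced before "prime the harness", directly or transitively, are "inspect the bracket", "stage the gasket". That's 2 operations.
With 2 mandatory predecessors, the earliest "prime the harness" can sit is position 2+1 = 3, and placing just those 2 first achieves it.

3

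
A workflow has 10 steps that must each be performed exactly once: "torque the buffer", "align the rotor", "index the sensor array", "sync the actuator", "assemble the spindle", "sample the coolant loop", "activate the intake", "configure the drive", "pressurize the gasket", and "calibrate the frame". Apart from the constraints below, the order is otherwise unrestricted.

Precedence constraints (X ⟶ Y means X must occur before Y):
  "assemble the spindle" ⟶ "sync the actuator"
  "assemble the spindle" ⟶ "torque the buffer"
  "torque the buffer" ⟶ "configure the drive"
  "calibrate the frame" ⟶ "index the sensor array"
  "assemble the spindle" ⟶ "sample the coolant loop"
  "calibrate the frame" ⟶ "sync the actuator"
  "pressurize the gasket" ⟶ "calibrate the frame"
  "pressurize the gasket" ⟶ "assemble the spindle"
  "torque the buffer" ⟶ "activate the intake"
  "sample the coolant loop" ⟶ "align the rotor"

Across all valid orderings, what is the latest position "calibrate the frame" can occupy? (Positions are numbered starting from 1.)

Every step that must follow "calibrate the frame" has to come after it. Tracing all chains starting from "calibrate the frame", those steps are: "index the sensor array", "sync the actuator" — 2 in total.
With 2 mandatory successors out of 10 steps total, the latest slot for "calibrate the frame" is 10−2 = 8, and it's reachable by doing all non-successors before "calibrate the frame".

8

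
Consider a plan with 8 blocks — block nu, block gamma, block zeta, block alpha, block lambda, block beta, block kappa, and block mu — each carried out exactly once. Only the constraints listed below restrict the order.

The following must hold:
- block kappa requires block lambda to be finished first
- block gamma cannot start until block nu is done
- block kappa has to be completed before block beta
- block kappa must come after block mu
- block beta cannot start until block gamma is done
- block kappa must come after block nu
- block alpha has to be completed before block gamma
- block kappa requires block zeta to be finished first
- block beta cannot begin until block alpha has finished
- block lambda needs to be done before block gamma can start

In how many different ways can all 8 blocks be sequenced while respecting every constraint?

5 blocks have no prerequisites (block nu, block zeta, block alpha, block lambda, block mu), so any of them could come first.
Counting all ways to extend the partial order to a total order gives 324.

324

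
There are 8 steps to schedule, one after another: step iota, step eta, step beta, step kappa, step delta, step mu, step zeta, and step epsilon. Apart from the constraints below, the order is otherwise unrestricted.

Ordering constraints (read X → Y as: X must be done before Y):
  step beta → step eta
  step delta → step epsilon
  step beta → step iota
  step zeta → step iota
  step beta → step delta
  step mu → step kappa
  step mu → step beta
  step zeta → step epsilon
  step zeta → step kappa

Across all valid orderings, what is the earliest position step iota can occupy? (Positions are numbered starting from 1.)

Every step that must precede step iota has to come before it. Tracing all chains that end at step iota, those steps are: step beta, step mu, step zeta — 3 in total.
So at minimum 3 steps come before step iota, putting step iota no earlier than position 4. That position is achievable by scheduling exactly those predecessors first.

4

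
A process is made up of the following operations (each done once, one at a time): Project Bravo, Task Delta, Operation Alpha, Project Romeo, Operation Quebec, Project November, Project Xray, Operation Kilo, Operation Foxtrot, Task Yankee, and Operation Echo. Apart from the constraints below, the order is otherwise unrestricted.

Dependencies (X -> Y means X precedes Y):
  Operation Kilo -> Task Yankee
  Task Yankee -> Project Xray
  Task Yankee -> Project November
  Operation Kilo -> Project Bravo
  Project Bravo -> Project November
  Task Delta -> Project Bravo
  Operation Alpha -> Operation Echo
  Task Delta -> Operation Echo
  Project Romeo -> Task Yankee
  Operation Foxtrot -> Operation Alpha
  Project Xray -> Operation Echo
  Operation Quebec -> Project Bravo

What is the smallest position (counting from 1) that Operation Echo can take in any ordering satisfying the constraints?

8

The operations that are forced before Operation Echo, directly or transitively, are Task Delta, Operation Alpha, Project Romeo, Project Xray, Operation Kilo, Operation Foxtrot, Task Yankee. That's 7 operations.
So at minimum 7 operations come before Operation Echo, putting Operation Echo no earlier than position 8. That position is achievable by scheduling exactly those predecessors first.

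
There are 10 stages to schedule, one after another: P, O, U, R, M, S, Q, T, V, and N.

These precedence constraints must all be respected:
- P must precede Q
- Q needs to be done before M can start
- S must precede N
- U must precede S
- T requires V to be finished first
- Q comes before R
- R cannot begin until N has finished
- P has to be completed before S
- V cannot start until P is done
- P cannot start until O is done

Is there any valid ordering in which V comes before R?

Nothing in the constraints forces R before V — there is no chain from R to V.
That means at least one valid schedule has V before R.

Yes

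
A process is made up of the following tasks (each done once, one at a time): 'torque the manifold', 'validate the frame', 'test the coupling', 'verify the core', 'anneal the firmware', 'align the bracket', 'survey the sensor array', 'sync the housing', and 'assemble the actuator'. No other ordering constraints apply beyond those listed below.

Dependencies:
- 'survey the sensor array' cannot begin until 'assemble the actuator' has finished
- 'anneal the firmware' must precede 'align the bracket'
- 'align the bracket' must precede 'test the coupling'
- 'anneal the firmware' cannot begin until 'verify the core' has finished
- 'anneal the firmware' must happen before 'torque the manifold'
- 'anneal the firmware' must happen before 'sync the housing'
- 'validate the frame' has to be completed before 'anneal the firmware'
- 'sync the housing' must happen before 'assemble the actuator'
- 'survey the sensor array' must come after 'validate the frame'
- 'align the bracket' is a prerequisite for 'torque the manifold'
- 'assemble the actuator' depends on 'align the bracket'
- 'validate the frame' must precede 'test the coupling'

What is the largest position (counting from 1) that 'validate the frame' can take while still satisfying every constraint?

2

Every task that must follow 'validate the frame' has to come after it. Tracing all chains starting from 'validate the frame', those tasks are: 'torque the manifold', 'test the coupling', 'anneal the firmware', 'align the bracket', 'survey the sensor array', 'sync the housing', 'assemble the actuator' — 7 in total.
So at least 7 tasks follow 'validate the frame', putting 'validate the frame' no later than position 2. That position is achievable by scheduling everything else first.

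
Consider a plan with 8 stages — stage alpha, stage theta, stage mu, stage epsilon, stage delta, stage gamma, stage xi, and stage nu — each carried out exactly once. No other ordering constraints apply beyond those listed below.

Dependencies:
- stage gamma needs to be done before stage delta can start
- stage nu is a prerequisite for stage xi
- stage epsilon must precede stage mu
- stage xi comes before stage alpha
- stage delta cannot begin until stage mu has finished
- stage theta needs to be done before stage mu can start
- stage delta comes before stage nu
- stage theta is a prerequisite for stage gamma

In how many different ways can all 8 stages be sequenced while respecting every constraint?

2 stages have no prerequisites (stage theta, stage epsilon), so any of them could come first.
Enumerating by repeatedly choosing an available stage (one whose prerequisites are all placed) gives 5 distinct complete orderings.

5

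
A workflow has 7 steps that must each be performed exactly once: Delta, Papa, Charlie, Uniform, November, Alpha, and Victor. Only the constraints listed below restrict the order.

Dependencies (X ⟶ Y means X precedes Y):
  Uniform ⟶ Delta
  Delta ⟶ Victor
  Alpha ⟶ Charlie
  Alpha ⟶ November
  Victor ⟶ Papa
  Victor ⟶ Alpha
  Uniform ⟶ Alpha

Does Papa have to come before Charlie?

No

Nothing in the constraints links Papa and Charlie; they are unordered relative to each other.
So Papa can come before Charlie or after — it is not forced.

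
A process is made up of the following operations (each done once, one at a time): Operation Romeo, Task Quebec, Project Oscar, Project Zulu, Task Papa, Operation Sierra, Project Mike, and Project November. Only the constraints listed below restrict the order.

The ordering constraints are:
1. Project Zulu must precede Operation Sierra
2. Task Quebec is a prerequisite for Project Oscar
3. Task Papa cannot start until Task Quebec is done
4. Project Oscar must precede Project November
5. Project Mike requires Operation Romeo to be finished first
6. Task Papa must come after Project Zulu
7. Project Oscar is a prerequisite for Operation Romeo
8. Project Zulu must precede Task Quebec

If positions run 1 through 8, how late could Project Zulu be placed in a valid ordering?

1

The operations that are forced after Project Zulu, directly or by a chain of constraints, are Operation Romeo, Task Quebec, Project Oscar, Task Papa, Operation Sierra, Project Mike, Project November. That's 7 operations.
With 7 mandatory successors out of 8 operations total, the latest slot for Project Zulu is 8−7 = 1, and it's reachable by doing all non-successors before Project Zulu.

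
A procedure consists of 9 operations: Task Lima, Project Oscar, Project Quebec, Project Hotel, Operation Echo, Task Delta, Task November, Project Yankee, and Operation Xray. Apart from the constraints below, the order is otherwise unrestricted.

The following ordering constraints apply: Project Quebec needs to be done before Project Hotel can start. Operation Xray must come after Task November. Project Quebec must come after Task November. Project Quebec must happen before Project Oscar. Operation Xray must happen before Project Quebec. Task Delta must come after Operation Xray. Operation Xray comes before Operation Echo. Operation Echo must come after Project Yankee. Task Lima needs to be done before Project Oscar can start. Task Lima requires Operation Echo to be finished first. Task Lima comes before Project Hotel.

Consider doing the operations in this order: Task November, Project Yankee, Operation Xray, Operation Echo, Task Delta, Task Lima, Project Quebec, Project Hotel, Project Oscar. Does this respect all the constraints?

Checking each listed constraint against this order: for instance, Task November is in position 1 and Project Quebec in position 7, so that constraint holds — and the remaining constraints check out the same way.

Yes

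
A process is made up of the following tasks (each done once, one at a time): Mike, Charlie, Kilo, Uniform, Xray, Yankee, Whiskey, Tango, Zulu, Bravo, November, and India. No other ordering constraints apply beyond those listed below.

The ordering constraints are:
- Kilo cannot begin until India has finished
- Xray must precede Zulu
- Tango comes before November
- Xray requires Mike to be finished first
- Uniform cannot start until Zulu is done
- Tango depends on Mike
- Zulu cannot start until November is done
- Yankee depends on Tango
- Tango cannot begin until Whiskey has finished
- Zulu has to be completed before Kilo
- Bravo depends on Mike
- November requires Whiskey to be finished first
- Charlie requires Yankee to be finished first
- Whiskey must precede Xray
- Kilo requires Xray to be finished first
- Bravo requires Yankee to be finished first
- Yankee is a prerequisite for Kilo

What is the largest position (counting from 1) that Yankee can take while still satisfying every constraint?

9

Following every chain forward from Yankee, the tasks that must come later are Charlie, Kilo, Bravo — 3 of them.
With 3 mandatory successors out of 12 tasks total, the latest slot for Yankee is 12−3 = 9, and it's reachable by doing all non-successors before Yankee.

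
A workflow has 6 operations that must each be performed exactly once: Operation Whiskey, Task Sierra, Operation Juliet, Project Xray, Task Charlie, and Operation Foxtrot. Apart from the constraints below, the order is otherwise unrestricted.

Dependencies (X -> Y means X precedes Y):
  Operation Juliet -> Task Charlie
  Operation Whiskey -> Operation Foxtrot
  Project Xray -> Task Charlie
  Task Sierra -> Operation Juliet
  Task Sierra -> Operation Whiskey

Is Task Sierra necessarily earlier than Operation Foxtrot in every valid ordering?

Yes

Following the dependencies: Task Sierra → Operation Whiskey → Operation Foxtrot.
That forces Task Sierra before Operation Foxtrot in every valid schedule.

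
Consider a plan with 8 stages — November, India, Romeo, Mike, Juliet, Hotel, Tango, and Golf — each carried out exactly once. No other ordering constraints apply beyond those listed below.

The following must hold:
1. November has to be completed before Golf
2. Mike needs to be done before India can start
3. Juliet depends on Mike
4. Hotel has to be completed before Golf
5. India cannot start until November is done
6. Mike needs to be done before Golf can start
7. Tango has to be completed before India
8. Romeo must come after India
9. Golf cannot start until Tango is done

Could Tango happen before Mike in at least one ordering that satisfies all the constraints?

Yes

No chain of constraints runs from Mike to Tango, so Mike is not required to come first.
That means at least one valid schedule has Tango before Mike.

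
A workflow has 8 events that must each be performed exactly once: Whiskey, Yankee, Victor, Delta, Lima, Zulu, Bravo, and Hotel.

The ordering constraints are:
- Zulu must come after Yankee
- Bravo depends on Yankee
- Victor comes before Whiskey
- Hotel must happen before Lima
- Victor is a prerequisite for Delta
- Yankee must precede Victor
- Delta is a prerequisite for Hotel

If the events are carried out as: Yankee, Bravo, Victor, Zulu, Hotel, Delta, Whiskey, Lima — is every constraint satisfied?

No

In the proposed order, Hotel appears before Delta.
But one of the constraints requires Delta before Hotel, so this ordering violates it.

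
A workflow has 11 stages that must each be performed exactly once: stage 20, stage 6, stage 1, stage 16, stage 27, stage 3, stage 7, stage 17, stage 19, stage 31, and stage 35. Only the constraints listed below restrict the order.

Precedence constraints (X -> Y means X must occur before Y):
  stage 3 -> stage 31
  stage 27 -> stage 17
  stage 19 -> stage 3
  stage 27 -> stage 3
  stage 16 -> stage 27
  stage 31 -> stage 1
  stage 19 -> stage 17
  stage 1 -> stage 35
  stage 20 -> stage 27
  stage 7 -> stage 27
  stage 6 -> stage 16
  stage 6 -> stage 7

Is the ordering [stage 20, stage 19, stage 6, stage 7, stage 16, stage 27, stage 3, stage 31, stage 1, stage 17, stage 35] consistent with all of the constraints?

Yes

Checking each listed constraint against this order: for instance, stage 19 is in position 2 and stage 17 in position 10, so that constraint holds — and the remaining constraints check out the same way.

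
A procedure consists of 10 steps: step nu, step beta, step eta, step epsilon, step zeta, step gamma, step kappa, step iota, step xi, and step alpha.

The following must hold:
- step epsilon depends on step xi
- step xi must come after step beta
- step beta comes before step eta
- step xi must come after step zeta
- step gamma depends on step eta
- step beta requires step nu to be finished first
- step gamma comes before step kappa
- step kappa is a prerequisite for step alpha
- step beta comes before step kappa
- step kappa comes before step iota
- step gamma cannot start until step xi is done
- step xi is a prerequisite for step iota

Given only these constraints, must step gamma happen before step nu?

The constraints actually force step nu before step gamma (via step nu → step beta → step xi → step gamma), not the other way around.
So step gamma does not have to come before step nu — it cannot.

No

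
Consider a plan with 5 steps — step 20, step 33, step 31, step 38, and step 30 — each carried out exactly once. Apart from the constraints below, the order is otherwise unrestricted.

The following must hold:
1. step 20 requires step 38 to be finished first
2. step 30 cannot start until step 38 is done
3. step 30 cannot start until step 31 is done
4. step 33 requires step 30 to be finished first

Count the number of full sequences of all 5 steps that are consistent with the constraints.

2 steps have no prerequisites (step 31, step 38), so any of them could come first.
Systematically extending each partial ordering one step at a time and counting, there are 7 complete orderings.

7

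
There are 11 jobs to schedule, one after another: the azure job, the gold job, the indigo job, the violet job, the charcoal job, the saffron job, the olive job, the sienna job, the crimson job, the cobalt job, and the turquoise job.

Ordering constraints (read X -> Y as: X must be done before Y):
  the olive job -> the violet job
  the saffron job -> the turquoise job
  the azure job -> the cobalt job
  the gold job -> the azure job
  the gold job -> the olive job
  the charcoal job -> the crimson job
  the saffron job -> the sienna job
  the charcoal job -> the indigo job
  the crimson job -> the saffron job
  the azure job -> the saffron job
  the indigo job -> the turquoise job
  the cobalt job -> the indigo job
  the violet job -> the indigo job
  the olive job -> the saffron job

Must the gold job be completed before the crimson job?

The gold job and the crimson job are not related by any chain of constraints.
There exist valid orderings with the crimson job before the gold job, so the gold job is not required to come first.

No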